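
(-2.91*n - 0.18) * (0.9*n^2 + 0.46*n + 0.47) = -2.619*n^3 - 1.5006*n^2 - 1.4505*n - 0.0846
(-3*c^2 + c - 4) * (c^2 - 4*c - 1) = -3*c^4 + 13*c^3 - 5*c^2 + 15*c + 4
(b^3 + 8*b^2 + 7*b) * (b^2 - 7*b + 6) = b^5 + b^4 - 43*b^3 - b^2 + 42*b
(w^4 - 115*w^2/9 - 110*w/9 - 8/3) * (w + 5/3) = w^5 + 5*w^4/3 - 115*w^3/9 - 905*w^2/27 - 622*w/27 - 40/9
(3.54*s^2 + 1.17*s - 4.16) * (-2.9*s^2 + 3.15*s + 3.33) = -10.266*s^4 + 7.758*s^3 + 27.5377*s^2 - 9.2079*s - 13.8528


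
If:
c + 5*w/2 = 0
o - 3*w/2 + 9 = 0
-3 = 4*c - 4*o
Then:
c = -195/32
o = -171/32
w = 39/16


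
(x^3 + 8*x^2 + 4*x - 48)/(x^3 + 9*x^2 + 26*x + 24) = (x^2 + 4*x - 12)/(x^2 + 5*x + 6)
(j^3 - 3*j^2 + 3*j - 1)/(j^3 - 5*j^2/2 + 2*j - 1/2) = 2*(j - 1)/(2*j - 1)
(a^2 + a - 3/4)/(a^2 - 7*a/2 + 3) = (4*a^2 + 4*a - 3)/(2*(2*a^2 - 7*a + 6))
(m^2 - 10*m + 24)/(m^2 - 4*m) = (m - 6)/m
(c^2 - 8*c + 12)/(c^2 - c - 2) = (c - 6)/(c + 1)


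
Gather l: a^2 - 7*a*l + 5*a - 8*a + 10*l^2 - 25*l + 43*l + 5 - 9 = a^2 - 3*a + 10*l^2 + l*(18 - 7*a) - 4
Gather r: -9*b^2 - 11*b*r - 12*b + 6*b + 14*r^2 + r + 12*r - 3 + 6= -9*b^2 - 6*b + 14*r^2 + r*(13 - 11*b) + 3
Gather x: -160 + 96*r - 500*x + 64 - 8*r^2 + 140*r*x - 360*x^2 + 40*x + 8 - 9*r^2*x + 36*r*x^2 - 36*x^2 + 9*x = -8*r^2 + 96*r + x^2*(36*r - 396) + x*(-9*r^2 + 140*r - 451) - 88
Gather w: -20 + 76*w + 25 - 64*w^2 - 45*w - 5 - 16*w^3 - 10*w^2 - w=-16*w^3 - 74*w^2 + 30*w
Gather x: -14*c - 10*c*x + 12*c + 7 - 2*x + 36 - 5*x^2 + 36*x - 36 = -2*c - 5*x^2 + x*(34 - 10*c) + 7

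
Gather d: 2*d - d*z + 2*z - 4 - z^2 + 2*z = d*(2 - z) - z^2 + 4*z - 4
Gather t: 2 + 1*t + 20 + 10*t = 11*t + 22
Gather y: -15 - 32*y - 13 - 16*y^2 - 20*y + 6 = -16*y^2 - 52*y - 22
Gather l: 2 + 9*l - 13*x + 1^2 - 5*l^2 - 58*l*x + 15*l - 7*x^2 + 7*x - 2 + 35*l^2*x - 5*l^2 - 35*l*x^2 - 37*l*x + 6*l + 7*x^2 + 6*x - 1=l^2*(35*x - 10) + l*(-35*x^2 - 95*x + 30)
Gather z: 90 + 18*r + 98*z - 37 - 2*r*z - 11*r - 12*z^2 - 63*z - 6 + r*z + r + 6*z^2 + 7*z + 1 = 8*r - 6*z^2 + z*(42 - r) + 48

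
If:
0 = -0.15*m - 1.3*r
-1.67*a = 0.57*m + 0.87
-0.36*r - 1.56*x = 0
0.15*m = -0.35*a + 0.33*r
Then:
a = -1.43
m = 2.66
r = -0.31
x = 0.07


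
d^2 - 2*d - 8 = (d - 4)*(d + 2)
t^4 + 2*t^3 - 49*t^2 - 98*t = t*(t - 7)*(t + 2)*(t + 7)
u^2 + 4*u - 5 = (u - 1)*(u + 5)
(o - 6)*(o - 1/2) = o^2 - 13*o/2 + 3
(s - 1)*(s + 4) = s^2 + 3*s - 4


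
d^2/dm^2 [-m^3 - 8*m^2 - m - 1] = -6*m - 16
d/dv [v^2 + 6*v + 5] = 2*v + 6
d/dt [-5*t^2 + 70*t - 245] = 70 - 10*t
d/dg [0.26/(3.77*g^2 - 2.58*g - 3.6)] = (0.6708 - 1.9604*g)/(-3.77*g^2 + 2.58*g + 3.6)^2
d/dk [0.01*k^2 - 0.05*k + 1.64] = 0.02*k - 0.05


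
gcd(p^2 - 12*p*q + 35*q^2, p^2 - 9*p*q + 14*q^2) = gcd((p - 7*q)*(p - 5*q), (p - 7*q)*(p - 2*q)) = p - 7*q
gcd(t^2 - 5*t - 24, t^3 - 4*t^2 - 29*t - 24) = t^2 - 5*t - 24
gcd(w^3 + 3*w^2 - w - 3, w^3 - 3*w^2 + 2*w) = w - 1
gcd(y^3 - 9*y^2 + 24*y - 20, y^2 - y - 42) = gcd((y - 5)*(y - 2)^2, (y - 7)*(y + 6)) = 1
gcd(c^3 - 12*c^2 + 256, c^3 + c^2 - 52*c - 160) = c^2 - 4*c - 32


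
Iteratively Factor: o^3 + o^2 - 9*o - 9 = (o - 3)*(o^2 + 4*o + 3) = (o - 3)*(o + 3)*(o + 1)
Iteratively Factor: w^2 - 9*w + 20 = (w - 5)*(w - 4)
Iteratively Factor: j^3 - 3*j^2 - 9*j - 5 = (j - 5)*(j^2 + 2*j + 1) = (j - 5)*(j + 1)*(j + 1)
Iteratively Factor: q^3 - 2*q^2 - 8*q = (q + 2)*(q^2 - 4*q) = q*(q + 2)*(q - 4)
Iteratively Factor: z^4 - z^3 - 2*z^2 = (z)*(z^3 - z^2 - 2*z) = z*(z + 1)*(z^2 - 2*z) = z^2*(z + 1)*(z - 2)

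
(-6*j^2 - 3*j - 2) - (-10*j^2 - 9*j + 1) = 4*j^2 + 6*j - 3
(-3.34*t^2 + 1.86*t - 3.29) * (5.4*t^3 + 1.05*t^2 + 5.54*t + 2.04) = -18.036*t^5 + 6.537*t^4 - 34.3166*t^3 + 0.0363000000000007*t^2 - 14.4322*t - 6.7116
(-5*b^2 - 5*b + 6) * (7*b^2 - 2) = -35*b^4 - 35*b^3 + 52*b^2 + 10*b - 12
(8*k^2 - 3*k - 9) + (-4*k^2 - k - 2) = 4*k^2 - 4*k - 11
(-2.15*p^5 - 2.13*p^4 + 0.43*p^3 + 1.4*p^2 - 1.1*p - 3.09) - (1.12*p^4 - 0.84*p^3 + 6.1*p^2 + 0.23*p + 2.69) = -2.15*p^5 - 3.25*p^4 + 1.27*p^3 - 4.7*p^2 - 1.33*p - 5.78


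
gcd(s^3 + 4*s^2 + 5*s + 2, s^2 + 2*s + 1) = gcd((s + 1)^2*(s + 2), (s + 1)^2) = s^2 + 2*s + 1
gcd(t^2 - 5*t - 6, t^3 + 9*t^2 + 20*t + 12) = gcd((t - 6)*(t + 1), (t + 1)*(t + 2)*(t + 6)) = t + 1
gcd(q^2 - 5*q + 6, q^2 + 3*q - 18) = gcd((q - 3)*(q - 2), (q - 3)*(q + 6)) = q - 3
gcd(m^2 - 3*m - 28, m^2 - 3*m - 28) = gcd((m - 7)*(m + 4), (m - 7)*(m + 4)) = m^2 - 3*m - 28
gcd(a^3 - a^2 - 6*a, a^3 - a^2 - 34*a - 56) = a + 2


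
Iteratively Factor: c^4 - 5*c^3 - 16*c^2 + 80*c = (c + 4)*(c^3 - 9*c^2 + 20*c) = c*(c + 4)*(c^2 - 9*c + 20) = c*(c - 4)*(c + 4)*(c - 5)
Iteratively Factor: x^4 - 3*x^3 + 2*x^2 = (x - 2)*(x^3 - x^2) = x*(x - 2)*(x^2 - x) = x^2*(x - 2)*(x - 1)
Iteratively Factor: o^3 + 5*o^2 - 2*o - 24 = (o - 2)*(o^2 + 7*o + 12) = (o - 2)*(o + 3)*(o + 4)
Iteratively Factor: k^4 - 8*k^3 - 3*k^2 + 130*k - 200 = (k + 4)*(k^3 - 12*k^2 + 45*k - 50) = (k - 5)*(k + 4)*(k^2 - 7*k + 10) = (k - 5)^2*(k + 4)*(k - 2)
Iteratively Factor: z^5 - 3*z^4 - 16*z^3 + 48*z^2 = (z)*(z^4 - 3*z^3 - 16*z^2 + 48*z) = z*(z - 4)*(z^3 + z^2 - 12*z) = z*(z - 4)*(z + 4)*(z^2 - 3*z) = z*(z - 4)*(z - 3)*(z + 4)*(z)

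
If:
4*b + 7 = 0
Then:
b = -7/4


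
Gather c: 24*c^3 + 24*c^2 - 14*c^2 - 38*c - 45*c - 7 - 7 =24*c^3 + 10*c^2 - 83*c - 14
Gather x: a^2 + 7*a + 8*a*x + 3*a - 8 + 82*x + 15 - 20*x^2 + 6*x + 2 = a^2 + 10*a - 20*x^2 + x*(8*a + 88) + 9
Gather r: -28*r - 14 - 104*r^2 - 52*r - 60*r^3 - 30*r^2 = -60*r^3 - 134*r^2 - 80*r - 14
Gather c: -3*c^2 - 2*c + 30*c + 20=-3*c^2 + 28*c + 20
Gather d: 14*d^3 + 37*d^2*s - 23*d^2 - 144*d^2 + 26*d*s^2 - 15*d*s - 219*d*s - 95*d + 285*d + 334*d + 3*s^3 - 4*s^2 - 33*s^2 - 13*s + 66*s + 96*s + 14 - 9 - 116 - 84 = 14*d^3 + d^2*(37*s - 167) + d*(26*s^2 - 234*s + 524) + 3*s^3 - 37*s^2 + 149*s - 195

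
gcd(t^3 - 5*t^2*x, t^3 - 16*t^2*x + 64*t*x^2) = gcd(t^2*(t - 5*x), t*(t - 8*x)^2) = t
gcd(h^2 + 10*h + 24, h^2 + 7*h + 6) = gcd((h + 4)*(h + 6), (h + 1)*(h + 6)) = h + 6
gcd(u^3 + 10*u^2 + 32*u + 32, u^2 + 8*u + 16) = u^2 + 8*u + 16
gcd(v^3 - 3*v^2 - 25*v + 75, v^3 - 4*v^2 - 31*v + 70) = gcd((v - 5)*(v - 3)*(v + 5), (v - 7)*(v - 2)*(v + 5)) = v + 5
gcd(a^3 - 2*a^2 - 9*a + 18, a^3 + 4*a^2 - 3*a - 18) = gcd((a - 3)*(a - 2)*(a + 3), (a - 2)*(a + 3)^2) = a^2 + a - 6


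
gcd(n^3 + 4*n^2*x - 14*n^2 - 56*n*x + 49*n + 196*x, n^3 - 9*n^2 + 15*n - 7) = n - 7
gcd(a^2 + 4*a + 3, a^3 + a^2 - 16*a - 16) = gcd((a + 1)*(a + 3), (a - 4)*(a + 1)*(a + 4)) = a + 1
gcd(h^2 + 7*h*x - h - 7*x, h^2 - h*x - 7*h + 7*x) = 1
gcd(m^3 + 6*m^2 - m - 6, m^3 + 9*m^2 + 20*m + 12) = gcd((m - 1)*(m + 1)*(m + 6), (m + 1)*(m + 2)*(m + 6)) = m^2 + 7*m + 6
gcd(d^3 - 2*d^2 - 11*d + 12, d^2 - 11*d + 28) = d - 4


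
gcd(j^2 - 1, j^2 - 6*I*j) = 1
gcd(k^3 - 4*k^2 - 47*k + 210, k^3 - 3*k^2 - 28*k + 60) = k - 6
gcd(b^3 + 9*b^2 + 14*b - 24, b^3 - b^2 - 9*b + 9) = b - 1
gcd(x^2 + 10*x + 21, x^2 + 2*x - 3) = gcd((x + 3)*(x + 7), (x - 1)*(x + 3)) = x + 3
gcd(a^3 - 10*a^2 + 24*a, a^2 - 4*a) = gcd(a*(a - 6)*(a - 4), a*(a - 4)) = a^2 - 4*a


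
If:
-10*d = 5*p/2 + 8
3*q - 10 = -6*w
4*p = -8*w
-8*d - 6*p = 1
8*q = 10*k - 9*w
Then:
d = -91/80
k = 3767/1200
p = 27/20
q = 281/60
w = -27/40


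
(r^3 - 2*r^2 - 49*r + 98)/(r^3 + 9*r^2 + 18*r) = (r^3 - 2*r^2 - 49*r + 98)/(r*(r^2 + 9*r + 18))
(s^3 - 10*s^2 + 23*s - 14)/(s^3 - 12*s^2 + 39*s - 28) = (s - 2)/(s - 4)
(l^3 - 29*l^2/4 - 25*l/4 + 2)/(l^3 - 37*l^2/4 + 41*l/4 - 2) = (l + 1)/(l - 1)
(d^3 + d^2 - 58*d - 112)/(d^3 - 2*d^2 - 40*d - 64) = (d + 7)/(d + 4)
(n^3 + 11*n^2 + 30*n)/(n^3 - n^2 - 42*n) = (n + 5)/(n - 7)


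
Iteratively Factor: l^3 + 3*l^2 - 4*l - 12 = (l - 2)*(l^2 + 5*l + 6) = (l - 2)*(l + 3)*(l + 2)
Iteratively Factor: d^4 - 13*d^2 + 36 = (d + 2)*(d^3 - 2*d^2 - 9*d + 18) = (d + 2)*(d + 3)*(d^2 - 5*d + 6) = (d - 3)*(d + 2)*(d + 3)*(d - 2)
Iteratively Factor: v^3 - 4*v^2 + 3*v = (v - 3)*(v^2 - v) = (v - 3)*(v - 1)*(v)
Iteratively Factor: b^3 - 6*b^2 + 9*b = (b)*(b^2 - 6*b + 9) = b*(b - 3)*(b - 3)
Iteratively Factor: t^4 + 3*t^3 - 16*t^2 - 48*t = (t + 4)*(t^3 - t^2 - 12*t) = t*(t + 4)*(t^2 - t - 12) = t*(t + 3)*(t + 4)*(t - 4)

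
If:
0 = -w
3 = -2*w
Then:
No Solution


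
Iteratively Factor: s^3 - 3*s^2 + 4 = (s - 2)*(s^2 - s - 2) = (s - 2)^2*(s + 1)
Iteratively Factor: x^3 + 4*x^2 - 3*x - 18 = (x - 2)*(x^2 + 6*x + 9) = (x - 2)*(x + 3)*(x + 3)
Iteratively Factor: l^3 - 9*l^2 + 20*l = (l - 5)*(l^2 - 4*l) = (l - 5)*(l - 4)*(l)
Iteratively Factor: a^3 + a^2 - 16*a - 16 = (a + 4)*(a^2 - 3*a - 4) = (a - 4)*(a + 4)*(a + 1)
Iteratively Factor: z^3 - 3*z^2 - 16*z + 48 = (z - 4)*(z^2 + z - 12) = (z - 4)*(z - 3)*(z + 4)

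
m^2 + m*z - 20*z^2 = (m - 4*z)*(m + 5*z)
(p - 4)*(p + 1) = p^2 - 3*p - 4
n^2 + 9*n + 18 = (n + 3)*(n + 6)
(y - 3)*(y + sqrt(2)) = y^2 - 3*y + sqrt(2)*y - 3*sqrt(2)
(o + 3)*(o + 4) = o^2 + 7*o + 12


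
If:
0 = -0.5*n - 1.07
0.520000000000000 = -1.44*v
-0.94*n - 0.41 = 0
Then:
No Solution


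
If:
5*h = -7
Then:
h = -7/5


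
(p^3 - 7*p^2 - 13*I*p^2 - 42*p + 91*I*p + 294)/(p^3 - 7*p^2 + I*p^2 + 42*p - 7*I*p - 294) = (p - 7*I)/(p + 7*I)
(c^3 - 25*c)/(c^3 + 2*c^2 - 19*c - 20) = c*(c - 5)/(c^2 - 3*c - 4)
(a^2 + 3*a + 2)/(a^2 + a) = (a + 2)/a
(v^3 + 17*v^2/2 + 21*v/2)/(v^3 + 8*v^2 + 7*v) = (v + 3/2)/(v + 1)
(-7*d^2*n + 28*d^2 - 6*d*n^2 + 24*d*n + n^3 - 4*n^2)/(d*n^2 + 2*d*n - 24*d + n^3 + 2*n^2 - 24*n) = (-7*d + n)/(n + 6)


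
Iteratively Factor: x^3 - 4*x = (x - 2)*(x^2 + 2*x) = (x - 2)*(x + 2)*(x)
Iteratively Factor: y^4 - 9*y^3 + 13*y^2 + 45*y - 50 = (y - 1)*(y^3 - 8*y^2 + 5*y + 50) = (y - 5)*(y - 1)*(y^2 - 3*y - 10) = (y - 5)^2*(y - 1)*(y + 2)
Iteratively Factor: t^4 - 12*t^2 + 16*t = (t + 4)*(t^3 - 4*t^2 + 4*t) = (t - 2)*(t + 4)*(t^2 - 2*t) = (t - 2)^2*(t + 4)*(t)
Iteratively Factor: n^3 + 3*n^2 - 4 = (n + 2)*(n^2 + n - 2) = (n + 2)^2*(n - 1)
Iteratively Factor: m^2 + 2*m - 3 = (m + 3)*(m - 1)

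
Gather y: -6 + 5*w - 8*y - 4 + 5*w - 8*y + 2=10*w - 16*y - 8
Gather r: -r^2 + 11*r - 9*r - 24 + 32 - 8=-r^2 + 2*r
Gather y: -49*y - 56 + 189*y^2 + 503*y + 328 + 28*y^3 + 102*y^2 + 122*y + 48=28*y^3 + 291*y^2 + 576*y + 320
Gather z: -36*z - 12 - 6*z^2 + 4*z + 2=-6*z^2 - 32*z - 10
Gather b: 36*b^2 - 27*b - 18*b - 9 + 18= 36*b^2 - 45*b + 9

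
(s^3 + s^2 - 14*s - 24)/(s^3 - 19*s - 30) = (s - 4)/(s - 5)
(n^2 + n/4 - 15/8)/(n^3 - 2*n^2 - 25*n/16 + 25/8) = 2*(2*n + 3)/(4*n^2 - 3*n - 10)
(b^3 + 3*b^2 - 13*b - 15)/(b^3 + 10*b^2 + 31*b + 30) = (b^2 - 2*b - 3)/(b^2 + 5*b + 6)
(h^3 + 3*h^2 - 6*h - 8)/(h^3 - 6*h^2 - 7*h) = (h^2 + 2*h - 8)/(h*(h - 7))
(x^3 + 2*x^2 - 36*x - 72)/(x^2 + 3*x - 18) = (x^2 - 4*x - 12)/(x - 3)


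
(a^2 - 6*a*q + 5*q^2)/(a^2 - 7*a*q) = (a^2 - 6*a*q + 5*q^2)/(a*(a - 7*q))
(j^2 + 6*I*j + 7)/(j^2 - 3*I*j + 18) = (j^2 + 6*I*j + 7)/(j^2 - 3*I*j + 18)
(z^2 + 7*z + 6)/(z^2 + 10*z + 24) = (z + 1)/(z + 4)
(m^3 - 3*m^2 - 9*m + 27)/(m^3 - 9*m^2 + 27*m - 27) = (m + 3)/(m - 3)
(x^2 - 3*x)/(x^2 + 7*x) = (x - 3)/(x + 7)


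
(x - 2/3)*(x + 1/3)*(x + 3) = x^3 + 8*x^2/3 - 11*x/9 - 2/3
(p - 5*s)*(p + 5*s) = p^2 - 25*s^2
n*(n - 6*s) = n^2 - 6*n*s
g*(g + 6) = g^2 + 6*g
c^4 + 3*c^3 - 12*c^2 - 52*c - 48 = (c - 4)*(c + 2)^2*(c + 3)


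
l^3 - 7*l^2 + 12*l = l*(l - 4)*(l - 3)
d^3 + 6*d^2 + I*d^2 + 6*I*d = d*(d + 6)*(d + I)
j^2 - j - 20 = (j - 5)*(j + 4)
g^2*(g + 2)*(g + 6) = g^4 + 8*g^3 + 12*g^2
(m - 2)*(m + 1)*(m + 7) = m^3 + 6*m^2 - 9*m - 14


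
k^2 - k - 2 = (k - 2)*(k + 1)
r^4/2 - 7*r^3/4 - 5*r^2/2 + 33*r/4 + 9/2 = (r/2 + 1)*(r - 3)^2*(r + 1/2)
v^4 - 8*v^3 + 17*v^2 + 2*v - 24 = (v - 4)*(v - 3)*(v - 2)*(v + 1)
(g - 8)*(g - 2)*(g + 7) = g^3 - 3*g^2 - 54*g + 112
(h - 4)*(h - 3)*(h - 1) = h^3 - 8*h^2 + 19*h - 12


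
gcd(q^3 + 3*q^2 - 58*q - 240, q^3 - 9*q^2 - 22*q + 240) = q^2 - 3*q - 40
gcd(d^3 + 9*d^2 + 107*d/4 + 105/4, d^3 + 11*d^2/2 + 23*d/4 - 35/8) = d^2 + 6*d + 35/4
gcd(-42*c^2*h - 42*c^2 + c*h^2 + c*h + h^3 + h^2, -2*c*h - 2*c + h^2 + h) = h + 1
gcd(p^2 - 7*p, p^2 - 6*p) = p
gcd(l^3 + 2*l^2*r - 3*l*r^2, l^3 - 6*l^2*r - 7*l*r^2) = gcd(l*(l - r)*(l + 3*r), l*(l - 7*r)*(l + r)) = l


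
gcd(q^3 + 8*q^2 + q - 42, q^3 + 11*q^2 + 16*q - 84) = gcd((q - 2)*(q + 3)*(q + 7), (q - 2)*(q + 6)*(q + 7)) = q^2 + 5*q - 14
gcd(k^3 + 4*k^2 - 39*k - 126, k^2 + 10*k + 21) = k^2 + 10*k + 21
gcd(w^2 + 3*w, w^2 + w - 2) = 1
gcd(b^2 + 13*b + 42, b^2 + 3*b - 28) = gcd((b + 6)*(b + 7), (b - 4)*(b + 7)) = b + 7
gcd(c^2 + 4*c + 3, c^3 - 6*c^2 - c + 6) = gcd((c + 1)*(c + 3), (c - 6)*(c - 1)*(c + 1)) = c + 1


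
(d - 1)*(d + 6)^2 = d^3 + 11*d^2 + 24*d - 36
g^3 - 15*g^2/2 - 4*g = g*(g - 8)*(g + 1/2)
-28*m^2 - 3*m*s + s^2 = (-7*m + s)*(4*m + s)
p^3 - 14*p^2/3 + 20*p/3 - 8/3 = (p - 2)^2*(p - 2/3)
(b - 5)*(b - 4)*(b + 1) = b^3 - 8*b^2 + 11*b + 20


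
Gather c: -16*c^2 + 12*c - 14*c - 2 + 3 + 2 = -16*c^2 - 2*c + 3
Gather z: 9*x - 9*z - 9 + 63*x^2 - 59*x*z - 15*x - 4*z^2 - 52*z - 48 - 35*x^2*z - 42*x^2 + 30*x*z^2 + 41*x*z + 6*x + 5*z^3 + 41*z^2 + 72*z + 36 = 21*x^2 + 5*z^3 + z^2*(30*x + 37) + z*(-35*x^2 - 18*x + 11) - 21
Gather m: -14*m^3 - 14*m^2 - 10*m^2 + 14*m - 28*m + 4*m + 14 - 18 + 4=-14*m^3 - 24*m^2 - 10*m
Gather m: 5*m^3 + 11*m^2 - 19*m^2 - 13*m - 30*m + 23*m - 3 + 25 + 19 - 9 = 5*m^3 - 8*m^2 - 20*m + 32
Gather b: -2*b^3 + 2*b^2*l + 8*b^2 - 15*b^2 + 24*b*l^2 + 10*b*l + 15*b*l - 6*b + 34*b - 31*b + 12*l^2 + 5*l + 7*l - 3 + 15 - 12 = -2*b^3 + b^2*(2*l - 7) + b*(24*l^2 + 25*l - 3) + 12*l^2 + 12*l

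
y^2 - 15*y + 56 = (y - 8)*(y - 7)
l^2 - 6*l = l*(l - 6)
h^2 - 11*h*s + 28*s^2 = (h - 7*s)*(h - 4*s)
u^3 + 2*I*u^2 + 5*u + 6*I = (u - 2*I)*(u + I)*(u + 3*I)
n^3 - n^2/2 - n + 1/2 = (n - 1)*(n - 1/2)*(n + 1)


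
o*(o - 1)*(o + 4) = o^3 + 3*o^2 - 4*o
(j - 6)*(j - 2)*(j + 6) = j^3 - 2*j^2 - 36*j + 72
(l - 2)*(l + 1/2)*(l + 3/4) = l^3 - 3*l^2/4 - 17*l/8 - 3/4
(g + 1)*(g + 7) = g^2 + 8*g + 7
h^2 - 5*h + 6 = (h - 3)*(h - 2)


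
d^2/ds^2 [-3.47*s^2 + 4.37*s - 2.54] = -6.94000000000000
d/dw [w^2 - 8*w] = 2*w - 8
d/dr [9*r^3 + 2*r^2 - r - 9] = 27*r^2 + 4*r - 1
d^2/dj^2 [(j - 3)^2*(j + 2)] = 6*j - 8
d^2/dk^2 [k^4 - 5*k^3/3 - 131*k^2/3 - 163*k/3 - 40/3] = 12*k^2 - 10*k - 262/3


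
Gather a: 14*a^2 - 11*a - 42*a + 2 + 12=14*a^2 - 53*a + 14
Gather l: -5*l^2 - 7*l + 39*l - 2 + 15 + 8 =-5*l^2 + 32*l + 21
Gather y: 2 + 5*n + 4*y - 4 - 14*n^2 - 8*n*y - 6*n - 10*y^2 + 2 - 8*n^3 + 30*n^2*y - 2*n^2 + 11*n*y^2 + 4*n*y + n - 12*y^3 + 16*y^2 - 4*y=-8*n^3 - 16*n^2 - 12*y^3 + y^2*(11*n + 6) + y*(30*n^2 - 4*n)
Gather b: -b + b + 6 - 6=0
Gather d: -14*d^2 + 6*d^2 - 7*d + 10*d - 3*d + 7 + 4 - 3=8 - 8*d^2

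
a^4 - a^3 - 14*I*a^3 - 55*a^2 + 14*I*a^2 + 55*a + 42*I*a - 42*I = (a - 1)*(a - 7*I)*(a - 6*I)*(a - I)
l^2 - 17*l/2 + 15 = (l - 6)*(l - 5/2)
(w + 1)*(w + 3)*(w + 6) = w^3 + 10*w^2 + 27*w + 18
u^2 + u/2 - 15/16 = (u - 3/4)*(u + 5/4)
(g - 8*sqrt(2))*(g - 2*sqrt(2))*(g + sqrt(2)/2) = g^3 - 19*sqrt(2)*g^2/2 + 22*g + 16*sqrt(2)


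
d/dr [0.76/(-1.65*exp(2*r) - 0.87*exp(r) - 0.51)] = (2.508*exp(r) + 0.6612)*exp(r)/(1.65*exp(2*r) + 0.87*exp(r) + 0.51)^2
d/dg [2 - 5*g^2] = -10*g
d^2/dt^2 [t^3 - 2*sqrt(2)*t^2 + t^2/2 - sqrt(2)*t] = 6*t - 4*sqrt(2) + 1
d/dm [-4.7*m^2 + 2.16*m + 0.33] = 2.16 - 9.4*m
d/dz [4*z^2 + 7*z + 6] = 8*z + 7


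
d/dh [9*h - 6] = 9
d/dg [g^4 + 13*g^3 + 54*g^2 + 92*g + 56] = 4*g^3 + 39*g^2 + 108*g + 92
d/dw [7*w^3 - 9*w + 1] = 21*w^2 - 9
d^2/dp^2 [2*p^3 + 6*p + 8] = 12*p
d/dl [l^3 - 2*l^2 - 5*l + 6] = 3*l^2 - 4*l - 5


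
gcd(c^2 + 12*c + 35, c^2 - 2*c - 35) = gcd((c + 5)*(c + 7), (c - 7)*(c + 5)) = c + 5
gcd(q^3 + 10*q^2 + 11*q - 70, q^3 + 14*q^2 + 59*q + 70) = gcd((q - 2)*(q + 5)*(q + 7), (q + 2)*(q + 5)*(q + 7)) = q^2 + 12*q + 35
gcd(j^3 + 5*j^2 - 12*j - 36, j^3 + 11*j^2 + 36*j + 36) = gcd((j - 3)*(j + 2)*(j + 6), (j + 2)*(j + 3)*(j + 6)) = j^2 + 8*j + 12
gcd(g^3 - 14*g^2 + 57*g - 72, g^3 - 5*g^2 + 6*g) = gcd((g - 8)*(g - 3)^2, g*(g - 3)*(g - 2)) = g - 3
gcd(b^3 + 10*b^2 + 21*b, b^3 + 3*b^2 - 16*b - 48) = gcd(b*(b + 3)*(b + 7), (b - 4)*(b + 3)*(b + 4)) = b + 3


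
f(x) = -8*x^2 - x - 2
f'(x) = -16*x - 1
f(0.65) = -6.03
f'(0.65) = -11.40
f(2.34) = -48.14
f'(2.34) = -38.44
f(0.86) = -8.78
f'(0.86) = -14.76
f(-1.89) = -28.69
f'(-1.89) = 29.24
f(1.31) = -17.04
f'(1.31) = -21.96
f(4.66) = -180.38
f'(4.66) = -75.56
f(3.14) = -84.02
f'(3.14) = -51.24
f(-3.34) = -87.90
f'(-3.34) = 52.44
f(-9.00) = -641.00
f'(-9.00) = 143.00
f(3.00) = -77.00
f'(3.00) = -49.00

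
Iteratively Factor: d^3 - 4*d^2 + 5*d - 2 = (d - 1)*(d^2 - 3*d + 2) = (d - 2)*(d - 1)*(d - 1)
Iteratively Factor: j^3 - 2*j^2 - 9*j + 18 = (j - 2)*(j^2 - 9) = (j - 3)*(j - 2)*(j + 3)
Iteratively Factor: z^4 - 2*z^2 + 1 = (z + 1)*(z^3 - z^2 - z + 1) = (z - 1)*(z + 1)*(z^2 - 1) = (z - 1)*(z + 1)^2*(z - 1)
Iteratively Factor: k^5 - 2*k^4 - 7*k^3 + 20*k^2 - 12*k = (k - 2)*(k^4 - 7*k^2 + 6*k) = (k - 2)*(k - 1)*(k^3 + k^2 - 6*k) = (k - 2)^2*(k - 1)*(k^2 + 3*k) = k*(k - 2)^2*(k - 1)*(k + 3)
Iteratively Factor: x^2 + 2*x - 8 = (x - 2)*(x + 4)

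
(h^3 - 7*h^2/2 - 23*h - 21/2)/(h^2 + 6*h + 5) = (2*h^3 - 7*h^2 - 46*h - 21)/(2*(h^2 + 6*h + 5))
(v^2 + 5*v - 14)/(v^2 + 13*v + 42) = (v - 2)/(v + 6)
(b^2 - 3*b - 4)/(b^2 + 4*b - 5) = (b^2 - 3*b - 4)/(b^2 + 4*b - 5)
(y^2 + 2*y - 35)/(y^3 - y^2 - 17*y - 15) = (y + 7)/(y^2 + 4*y + 3)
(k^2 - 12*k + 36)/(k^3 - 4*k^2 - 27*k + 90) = (k - 6)/(k^2 + 2*k - 15)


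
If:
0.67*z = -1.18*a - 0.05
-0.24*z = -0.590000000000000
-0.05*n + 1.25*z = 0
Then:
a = -1.44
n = 61.46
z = 2.46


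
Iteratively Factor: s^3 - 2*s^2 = (s)*(s^2 - 2*s) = s*(s - 2)*(s)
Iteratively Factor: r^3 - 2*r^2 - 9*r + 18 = (r - 3)*(r^2 + r - 6) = (r - 3)*(r + 3)*(r - 2)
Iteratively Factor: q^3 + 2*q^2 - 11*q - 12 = (q + 4)*(q^2 - 2*q - 3) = (q - 3)*(q + 4)*(q + 1)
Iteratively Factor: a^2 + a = (a + 1)*(a)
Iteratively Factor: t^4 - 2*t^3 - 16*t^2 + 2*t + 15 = (t + 3)*(t^3 - 5*t^2 - t + 5) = (t - 5)*(t + 3)*(t^2 - 1) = (t - 5)*(t - 1)*(t + 3)*(t + 1)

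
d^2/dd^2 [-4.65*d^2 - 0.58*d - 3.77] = -9.30000000000000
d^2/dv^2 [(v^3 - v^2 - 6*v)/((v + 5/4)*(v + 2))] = 680/(64*v^3 + 240*v^2 + 300*v + 125)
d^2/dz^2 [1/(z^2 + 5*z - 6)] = 2*(-z^2 - 5*z + (2*z + 5)^2 + 6)/(z^2 + 5*z - 6)^3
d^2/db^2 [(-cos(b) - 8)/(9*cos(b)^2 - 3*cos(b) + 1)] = 2*(-729*(1 - cos(2*b))^2*cos(b) - 2619*(1 - cos(2*b))^2 - 2746*cos(b) - 2274*cos(2*b) + 216*cos(3*b) + 162*cos(5*b) + 8226)/(6*cos(b) - 9*cos(2*b) - 11)^3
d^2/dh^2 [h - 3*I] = 0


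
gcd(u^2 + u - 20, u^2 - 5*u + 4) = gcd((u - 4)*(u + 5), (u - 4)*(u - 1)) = u - 4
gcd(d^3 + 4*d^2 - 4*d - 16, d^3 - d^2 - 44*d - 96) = d + 4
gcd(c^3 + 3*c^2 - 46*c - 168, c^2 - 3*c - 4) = 1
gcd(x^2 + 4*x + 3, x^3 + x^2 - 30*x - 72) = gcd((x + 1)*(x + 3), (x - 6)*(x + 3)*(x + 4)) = x + 3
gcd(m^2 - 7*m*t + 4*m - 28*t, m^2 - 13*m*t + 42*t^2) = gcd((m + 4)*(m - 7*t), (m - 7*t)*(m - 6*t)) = -m + 7*t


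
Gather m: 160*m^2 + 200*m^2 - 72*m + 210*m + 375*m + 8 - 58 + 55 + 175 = 360*m^2 + 513*m + 180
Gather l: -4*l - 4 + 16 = 12 - 4*l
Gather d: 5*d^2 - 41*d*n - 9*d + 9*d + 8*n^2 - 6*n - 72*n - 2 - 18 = 5*d^2 - 41*d*n + 8*n^2 - 78*n - 20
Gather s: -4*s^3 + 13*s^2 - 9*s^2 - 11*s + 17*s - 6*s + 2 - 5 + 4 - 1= -4*s^3 + 4*s^2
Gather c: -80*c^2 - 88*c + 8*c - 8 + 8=-80*c^2 - 80*c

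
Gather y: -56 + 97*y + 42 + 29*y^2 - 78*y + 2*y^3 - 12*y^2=2*y^3 + 17*y^2 + 19*y - 14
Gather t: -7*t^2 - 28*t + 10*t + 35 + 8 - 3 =-7*t^2 - 18*t + 40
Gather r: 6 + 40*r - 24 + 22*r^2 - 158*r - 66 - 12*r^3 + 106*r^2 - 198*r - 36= -12*r^3 + 128*r^2 - 316*r - 120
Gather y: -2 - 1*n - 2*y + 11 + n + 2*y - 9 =0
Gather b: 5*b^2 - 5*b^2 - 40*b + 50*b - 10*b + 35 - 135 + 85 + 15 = 0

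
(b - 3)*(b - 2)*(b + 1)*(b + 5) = b^4 + b^3 - 19*b^2 + 11*b + 30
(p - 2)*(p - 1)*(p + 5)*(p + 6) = p^4 + 8*p^3 - p^2 - 68*p + 60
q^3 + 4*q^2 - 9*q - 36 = (q - 3)*(q + 3)*(q + 4)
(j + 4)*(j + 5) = j^2 + 9*j + 20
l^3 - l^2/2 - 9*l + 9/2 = (l - 3)*(l - 1/2)*(l + 3)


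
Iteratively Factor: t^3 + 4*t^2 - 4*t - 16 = (t - 2)*(t^2 + 6*t + 8) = (t - 2)*(t + 2)*(t + 4)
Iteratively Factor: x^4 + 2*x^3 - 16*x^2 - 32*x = (x - 4)*(x^3 + 6*x^2 + 8*x) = x*(x - 4)*(x^2 + 6*x + 8) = x*(x - 4)*(x + 2)*(x + 4)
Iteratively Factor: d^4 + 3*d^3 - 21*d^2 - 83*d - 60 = (d + 4)*(d^3 - d^2 - 17*d - 15) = (d - 5)*(d + 4)*(d^2 + 4*d + 3) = (d - 5)*(d + 3)*(d + 4)*(d + 1)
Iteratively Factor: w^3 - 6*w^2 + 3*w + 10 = (w - 5)*(w^2 - w - 2) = (w - 5)*(w - 2)*(w + 1)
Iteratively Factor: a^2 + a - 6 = (a - 2)*(a + 3)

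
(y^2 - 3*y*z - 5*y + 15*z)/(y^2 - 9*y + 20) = (y - 3*z)/(y - 4)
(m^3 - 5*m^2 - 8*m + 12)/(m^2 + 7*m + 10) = (m^2 - 7*m + 6)/(m + 5)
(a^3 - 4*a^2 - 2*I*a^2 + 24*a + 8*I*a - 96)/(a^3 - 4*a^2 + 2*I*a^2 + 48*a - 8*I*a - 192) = (a + 4*I)/(a + 8*I)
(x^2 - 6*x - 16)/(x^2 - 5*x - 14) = (x - 8)/(x - 7)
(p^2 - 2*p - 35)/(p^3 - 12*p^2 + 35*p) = (p + 5)/(p*(p - 5))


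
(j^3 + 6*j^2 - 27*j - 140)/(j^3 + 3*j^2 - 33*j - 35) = (j + 4)/(j + 1)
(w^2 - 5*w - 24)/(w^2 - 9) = (w - 8)/(w - 3)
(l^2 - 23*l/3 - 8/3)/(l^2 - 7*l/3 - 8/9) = 3*(l - 8)/(3*l - 8)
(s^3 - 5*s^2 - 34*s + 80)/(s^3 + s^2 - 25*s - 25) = (s^2 - 10*s + 16)/(s^2 - 4*s - 5)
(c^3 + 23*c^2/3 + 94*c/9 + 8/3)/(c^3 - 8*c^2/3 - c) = (c^2 + 22*c/3 + 8)/(c*(c - 3))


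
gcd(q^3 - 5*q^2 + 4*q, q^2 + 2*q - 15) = 1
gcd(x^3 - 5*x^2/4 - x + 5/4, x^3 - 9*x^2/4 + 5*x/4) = x^2 - 9*x/4 + 5/4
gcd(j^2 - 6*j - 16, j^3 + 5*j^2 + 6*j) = j + 2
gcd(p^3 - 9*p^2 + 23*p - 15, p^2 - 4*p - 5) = p - 5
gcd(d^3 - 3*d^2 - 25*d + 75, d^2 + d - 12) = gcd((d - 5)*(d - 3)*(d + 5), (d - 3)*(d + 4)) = d - 3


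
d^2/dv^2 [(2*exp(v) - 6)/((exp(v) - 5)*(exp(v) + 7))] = 2*(exp(4*v) - 14*exp(3*v) + 192*exp(2*v) - 362*exp(v) + 1015)*exp(v)/(exp(6*v) + 6*exp(5*v) - 93*exp(4*v) - 412*exp(3*v) + 3255*exp(2*v) + 7350*exp(v) - 42875)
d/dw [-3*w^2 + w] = 1 - 6*w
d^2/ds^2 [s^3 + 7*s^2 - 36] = 6*s + 14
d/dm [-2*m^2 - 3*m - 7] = -4*m - 3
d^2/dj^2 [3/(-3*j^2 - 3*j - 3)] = 2*(j^2 + j - (2*j + 1)^2 + 1)/(j^2 + j + 1)^3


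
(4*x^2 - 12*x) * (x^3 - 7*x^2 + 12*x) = 4*x^5 - 40*x^4 + 132*x^3 - 144*x^2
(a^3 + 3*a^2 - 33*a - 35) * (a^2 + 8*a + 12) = a^5 + 11*a^4 + 3*a^3 - 263*a^2 - 676*a - 420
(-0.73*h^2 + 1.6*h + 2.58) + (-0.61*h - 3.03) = -0.73*h^2 + 0.99*h - 0.45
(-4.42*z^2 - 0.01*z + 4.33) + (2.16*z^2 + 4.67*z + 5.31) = -2.26*z^2 + 4.66*z + 9.64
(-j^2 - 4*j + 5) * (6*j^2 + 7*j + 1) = -6*j^4 - 31*j^3 + j^2 + 31*j + 5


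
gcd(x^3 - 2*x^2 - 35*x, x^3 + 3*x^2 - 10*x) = x^2 + 5*x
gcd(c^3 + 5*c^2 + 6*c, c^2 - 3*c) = c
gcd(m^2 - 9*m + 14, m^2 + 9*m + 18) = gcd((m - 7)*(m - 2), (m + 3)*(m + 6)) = 1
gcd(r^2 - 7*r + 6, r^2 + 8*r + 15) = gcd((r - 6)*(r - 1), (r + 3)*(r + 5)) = 1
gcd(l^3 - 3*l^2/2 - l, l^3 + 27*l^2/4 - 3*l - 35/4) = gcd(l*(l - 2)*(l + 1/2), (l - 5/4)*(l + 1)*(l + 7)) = 1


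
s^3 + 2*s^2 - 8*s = s*(s - 2)*(s + 4)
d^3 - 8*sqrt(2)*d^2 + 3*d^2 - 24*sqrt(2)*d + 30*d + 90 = (d + 3)*(d - 5*sqrt(2))*(d - 3*sqrt(2))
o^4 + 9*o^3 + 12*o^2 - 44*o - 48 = (o - 2)*(o + 1)*(o + 4)*(o + 6)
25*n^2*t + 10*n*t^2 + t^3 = t*(5*n + t)^2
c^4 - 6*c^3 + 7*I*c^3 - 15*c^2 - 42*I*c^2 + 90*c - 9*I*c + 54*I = (c - 6)*(c + I)*(c + 3*I)^2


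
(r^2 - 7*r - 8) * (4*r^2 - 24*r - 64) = 4*r^4 - 52*r^3 + 72*r^2 + 640*r + 512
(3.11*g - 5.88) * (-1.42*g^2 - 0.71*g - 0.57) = -4.4162*g^3 + 6.1415*g^2 + 2.4021*g + 3.3516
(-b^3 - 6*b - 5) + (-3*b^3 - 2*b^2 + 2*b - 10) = -4*b^3 - 2*b^2 - 4*b - 15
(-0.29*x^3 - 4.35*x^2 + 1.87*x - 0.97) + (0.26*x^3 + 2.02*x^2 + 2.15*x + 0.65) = -0.03*x^3 - 2.33*x^2 + 4.02*x - 0.32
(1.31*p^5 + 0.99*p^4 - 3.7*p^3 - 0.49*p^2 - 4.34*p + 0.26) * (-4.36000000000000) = -5.7116*p^5 - 4.3164*p^4 + 16.132*p^3 + 2.1364*p^2 + 18.9224*p - 1.1336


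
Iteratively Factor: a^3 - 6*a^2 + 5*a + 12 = (a - 4)*(a^2 - 2*a - 3) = (a - 4)*(a + 1)*(a - 3)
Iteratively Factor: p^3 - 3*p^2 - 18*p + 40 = (p - 5)*(p^2 + 2*p - 8) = (p - 5)*(p - 2)*(p + 4)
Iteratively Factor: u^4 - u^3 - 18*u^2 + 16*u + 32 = (u + 1)*(u^3 - 2*u^2 - 16*u + 32) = (u - 4)*(u + 1)*(u^2 + 2*u - 8) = (u - 4)*(u - 2)*(u + 1)*(u + 4)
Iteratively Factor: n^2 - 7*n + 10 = (n - 5)*(n - 2)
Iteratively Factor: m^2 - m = (m)*(m - 1)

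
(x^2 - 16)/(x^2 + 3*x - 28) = (x + 4)/(x + 7)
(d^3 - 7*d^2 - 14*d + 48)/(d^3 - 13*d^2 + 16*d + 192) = (d - 2)/(d - 8)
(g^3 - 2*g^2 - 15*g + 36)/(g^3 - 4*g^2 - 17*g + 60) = (g - 3)/(g - 5)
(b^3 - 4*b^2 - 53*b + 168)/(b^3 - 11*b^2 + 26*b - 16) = (b^2 + 4*b - 21)/(b^2 - 3*b + 2)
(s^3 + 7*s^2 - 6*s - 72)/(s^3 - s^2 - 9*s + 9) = (s^2 + 10*s + 24)/(s^2 + 2*s - 3)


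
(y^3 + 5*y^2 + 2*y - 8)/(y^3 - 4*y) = (y^2 + 3*y - 4)/(y*(y - 2))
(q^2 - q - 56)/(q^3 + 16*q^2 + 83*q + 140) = (q - 8)/(q^2 + 9*q + 20)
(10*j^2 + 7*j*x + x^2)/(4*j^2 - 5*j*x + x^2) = (10*j^2 + 7*j*x + x^2)/(4*j^2 - 5*j*x + x^2)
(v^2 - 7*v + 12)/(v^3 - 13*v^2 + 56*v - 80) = (v - 3)/(v^2 - 9*v + 20)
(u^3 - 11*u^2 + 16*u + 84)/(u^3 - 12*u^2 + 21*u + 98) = (u - 6)/(u - 7)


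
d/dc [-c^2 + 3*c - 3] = 3 - 2*c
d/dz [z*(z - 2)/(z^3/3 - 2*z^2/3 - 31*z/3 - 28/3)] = 3*(-z^4 + 4*z^3 - 35*z^2 - 56*z + 56)/(z^6 - 4*z^5 - 58*z^4 + 68*z^3 + 1073*z^2 + 1736*z + 784)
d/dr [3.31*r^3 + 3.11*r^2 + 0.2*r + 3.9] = 9.93*r^2 + 6.22*r + 0.2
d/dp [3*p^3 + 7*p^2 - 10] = p*(9*p + 14)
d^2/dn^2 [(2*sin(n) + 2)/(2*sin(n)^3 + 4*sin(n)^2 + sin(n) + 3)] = 2*(-16*sin(n)^7 - 60*sin(n)^6 - 72*sin(n)^5 + 110*sin(n)^4 + 270*sin(n)^3 + 86*sin(n)^2 - 90*sin(n) - 28)/(2*sin(n)^3 + 4*sin(n)^2 + sin(n) + 3)^3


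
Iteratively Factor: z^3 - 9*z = (z - 3)*(z^2 + 3*z) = (z - 3)*(z + 3)*(z)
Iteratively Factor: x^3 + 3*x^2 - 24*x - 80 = (x + 4)*(x^2 - x - 20) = (x + 4)^2*(x - 5)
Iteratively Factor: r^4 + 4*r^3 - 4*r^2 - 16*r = (r - 2)*(r^3 + 6*r^2 + 8*r) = r*(r - 2)*(r^2 + 6*r + 8) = r*(r - 2)*(r + 2)*(r + 4)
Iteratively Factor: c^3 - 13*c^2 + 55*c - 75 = (c - 5)*(c^2 - 8*c + 15) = (c - 5)^2*(c - 3)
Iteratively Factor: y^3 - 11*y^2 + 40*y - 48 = (y - 3)*(y^2 - 8*y + 16) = (y - 4)*(y - 3)*(y - 4)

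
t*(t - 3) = t^2 - 3*t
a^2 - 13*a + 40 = (a - 8)*(a - 5)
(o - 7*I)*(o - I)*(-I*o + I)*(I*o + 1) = o^4 - o^3 - 9*I*o^3 - 15*o^2 + 9*I*o^2 + 15*o + 7*I*o - 7*I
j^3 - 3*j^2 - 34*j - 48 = (j - 8)*(j + 2)*(j + 3)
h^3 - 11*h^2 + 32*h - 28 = (h - 7)*(h - 2)^2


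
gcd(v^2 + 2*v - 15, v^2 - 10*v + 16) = 1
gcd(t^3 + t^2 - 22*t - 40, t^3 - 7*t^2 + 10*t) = t - 5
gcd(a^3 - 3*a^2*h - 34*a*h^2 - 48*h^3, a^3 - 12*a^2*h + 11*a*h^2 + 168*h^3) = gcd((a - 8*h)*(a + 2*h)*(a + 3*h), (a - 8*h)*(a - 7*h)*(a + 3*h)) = a^2 - 5*a*h - 24*h^2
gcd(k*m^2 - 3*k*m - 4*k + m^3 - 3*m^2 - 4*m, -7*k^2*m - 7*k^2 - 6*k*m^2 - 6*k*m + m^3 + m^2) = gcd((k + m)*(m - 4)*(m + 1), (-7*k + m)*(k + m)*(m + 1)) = k*m + k + m^2 + m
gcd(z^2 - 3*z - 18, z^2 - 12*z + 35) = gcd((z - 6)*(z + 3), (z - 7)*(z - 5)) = 1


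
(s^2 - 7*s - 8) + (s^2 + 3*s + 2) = 2*s^2 - 4*s - 6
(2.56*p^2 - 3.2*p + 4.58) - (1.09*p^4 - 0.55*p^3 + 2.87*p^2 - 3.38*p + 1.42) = -1.09*p^4 + 0.55*p^3 - 0.31*p^2 + 0.18*p + 3.16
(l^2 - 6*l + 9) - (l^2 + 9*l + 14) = -15*l - 5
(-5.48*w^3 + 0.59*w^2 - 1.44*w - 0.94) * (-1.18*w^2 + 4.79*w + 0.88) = 6.4664*w^5 - 26.9454*w^4 - 0.2971*w^3 - 5.2692*w^2 - 5.7698*w - 0.8272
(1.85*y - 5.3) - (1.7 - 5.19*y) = 7.04*y - 7.0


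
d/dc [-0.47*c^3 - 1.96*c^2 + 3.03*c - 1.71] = -1.41*c^2 - 3.92*c + 3.03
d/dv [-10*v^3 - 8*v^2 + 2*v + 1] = -30*v^2 - 16*v + 2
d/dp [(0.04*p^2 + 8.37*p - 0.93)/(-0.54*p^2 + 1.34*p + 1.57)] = (4.5734*p^2 - 0.8788*p + 14.3871)/(0.2916*p^4 - 1.4472*p^3 + 0.1*p^2 + 4.2076*p + 2.4649)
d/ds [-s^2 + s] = 1 - 2*s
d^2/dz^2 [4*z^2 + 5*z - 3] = 8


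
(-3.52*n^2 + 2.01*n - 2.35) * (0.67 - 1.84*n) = 6.4768*n^3 - 6.0568*n^2 + 5.6707*n - 1.5745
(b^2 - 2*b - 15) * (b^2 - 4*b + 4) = b^4 - 6*b^3 - 3*b^2 + 52*b - 60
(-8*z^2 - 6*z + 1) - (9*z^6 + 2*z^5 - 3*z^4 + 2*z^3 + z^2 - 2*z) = -9*z^6 - 2*z^5 + 3*z^4 - 2*z^3 - 9*z^2 - 4*z + 1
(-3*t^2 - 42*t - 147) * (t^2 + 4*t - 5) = -3*t^4 - 54*t^3 - 300*t^2 - 378*t + 735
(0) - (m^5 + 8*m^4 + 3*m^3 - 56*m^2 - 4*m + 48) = -m^5 - 8*m^4 - 3*m^3 + 56*m^2 + 4*m - 48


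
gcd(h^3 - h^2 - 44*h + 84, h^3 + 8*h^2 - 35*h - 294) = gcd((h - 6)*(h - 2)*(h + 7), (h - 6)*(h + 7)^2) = h^2 + h - 42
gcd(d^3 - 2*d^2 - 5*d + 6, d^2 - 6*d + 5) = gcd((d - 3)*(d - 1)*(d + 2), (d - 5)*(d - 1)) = d - 1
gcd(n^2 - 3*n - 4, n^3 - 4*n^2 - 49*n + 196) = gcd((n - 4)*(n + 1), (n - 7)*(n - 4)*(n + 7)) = n - 4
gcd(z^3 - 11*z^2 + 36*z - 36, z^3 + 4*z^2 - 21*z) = z - 3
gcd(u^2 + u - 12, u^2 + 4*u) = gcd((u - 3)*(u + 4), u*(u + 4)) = u + 4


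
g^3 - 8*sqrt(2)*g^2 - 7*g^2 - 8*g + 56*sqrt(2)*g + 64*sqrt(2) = (g - 8)*(g + 1)*(g - 8*sqrt(2))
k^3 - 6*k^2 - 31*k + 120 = (k - 8)*(k - 3)*(k + 5)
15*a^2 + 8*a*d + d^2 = (3*a + d)*(5*a + d)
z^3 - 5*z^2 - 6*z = z*(z - 6)*(z + 1)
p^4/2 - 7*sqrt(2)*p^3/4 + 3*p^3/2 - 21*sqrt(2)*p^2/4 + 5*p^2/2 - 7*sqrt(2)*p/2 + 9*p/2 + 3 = (p/2 + 1)*(p + 1)*(p - 3*sqrt(2))*(p - sqrt(2)/2)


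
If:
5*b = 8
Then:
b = 8/5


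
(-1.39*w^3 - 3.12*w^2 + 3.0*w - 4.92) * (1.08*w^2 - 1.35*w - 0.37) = -1.5012*w^5 - 1.4931*w^4 + 7.9663*w^3 - 8.2092*w^2 + 5.532*w + 1.8204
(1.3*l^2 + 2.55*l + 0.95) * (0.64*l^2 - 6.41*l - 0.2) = 0.832*l^4 - 6.701*l^3 - 15.9975*l^2 - 6.5995*l - 0.19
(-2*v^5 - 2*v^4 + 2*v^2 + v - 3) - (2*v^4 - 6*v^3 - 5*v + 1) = -2*v^5 - 4*v^4 + 6*v^3 + 2*v^2 + 6*v - 4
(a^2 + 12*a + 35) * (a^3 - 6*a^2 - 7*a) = a^5 + 6*a^4 - 44*a^3 - 294*a^2 - 245*a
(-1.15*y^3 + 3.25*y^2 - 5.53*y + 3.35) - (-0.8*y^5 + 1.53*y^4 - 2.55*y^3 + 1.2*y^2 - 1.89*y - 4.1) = 0.8*y^5 - 1.53*y^4 + 1.4*y^3 + 2.05*y^2 - 3.64*y + 7.45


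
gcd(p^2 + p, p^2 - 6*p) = p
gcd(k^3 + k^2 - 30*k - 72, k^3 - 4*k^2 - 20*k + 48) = k^2 - 2*k - 24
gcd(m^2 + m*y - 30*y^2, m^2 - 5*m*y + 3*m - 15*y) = -m + 5*y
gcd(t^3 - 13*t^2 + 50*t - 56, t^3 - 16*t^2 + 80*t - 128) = t - 4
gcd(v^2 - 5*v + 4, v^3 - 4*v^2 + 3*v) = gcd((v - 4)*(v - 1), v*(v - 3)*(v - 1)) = v - 1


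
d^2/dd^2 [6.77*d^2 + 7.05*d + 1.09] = 13.5400000000000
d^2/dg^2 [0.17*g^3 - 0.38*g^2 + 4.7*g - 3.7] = 1.02*g - 0.76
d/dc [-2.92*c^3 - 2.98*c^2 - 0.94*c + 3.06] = -8.76*c^2 - 5.96*c - 0.94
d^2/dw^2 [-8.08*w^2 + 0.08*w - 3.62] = -16.1600000000000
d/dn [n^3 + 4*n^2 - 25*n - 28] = 3*n^2 + 8*n - 25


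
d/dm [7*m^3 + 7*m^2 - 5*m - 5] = 21*m^2 + 14*m - 5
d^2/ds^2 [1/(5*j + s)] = 2/(5*j + s)^3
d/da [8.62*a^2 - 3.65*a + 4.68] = 17.24*a - 3.65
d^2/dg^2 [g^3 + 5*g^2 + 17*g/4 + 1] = 6*g + 10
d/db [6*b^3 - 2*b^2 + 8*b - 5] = 18*b^2 - 4*b + 8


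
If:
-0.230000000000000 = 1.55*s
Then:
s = -0.15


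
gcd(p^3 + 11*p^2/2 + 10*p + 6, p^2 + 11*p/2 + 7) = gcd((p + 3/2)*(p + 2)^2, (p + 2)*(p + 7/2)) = p + 2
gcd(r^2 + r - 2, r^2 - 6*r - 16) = r + 2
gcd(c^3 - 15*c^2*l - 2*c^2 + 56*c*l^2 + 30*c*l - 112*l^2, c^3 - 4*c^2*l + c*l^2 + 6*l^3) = 1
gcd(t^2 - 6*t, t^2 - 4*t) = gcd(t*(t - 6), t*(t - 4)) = t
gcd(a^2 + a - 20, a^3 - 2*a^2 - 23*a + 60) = a^2 + a - 20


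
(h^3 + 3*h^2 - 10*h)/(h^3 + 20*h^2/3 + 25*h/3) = 3*(h - 2)/(3*h + 5)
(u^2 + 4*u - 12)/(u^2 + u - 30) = (u - 2)/(u - 5)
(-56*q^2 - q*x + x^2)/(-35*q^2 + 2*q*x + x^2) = (-8*q + x)/(-5*q + x)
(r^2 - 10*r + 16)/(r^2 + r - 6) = (r - 8)/(r + 3)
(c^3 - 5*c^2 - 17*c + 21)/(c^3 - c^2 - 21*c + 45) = (c^3 - 5*c^2 - 17*c + 21)/(c^3 - c^2 - 21*c + 45)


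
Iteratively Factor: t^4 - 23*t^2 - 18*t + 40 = (t + 2)*(t^3 - 2*t^2 - 19*t + 20) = (t - 1)*(t + 2)*(t^2 - t - 20) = (t - 1)*(t + 2)*(t + 4)*(t - 5)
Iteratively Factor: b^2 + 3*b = (b)*(b + 3)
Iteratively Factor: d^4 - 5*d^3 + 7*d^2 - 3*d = (d)*(d^3 - 5*d^2 + 7*d - 3) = d*(d - 1)*(d^2 - 4*d + 3) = d*(d - 3)*(d - 1)*(d - 1)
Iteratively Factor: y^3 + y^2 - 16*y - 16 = (y + 4)*(y^2 - 3*y - 4) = (y + 1)*(y + 4)*(y - 4)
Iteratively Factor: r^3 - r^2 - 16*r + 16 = (r + 4)*(r^2 - 5*r + 4) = (r - 4)*(r + 4)*(r - 1)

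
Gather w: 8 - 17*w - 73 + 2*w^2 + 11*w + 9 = 2*w^2 - 6*w - 56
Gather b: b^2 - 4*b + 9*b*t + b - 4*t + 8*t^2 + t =b^2 + b*(9*t - 3) + 8*t^2 - 3*t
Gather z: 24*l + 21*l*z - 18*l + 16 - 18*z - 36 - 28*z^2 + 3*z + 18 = 6*l - 28*z^2 + z*(21*l - 15) - 2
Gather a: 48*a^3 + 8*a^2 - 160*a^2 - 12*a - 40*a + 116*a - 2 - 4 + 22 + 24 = 48*a^3 - 152*a^2 + 64*a + 40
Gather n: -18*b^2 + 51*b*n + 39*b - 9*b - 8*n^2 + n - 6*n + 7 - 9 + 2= -18*b^2 + 30*b - 8*n^2 + n*(51*b - 5)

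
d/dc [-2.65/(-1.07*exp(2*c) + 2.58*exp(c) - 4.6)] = (6.837 - 5.671*exp(c))*exp(c)/(1.07*exp(2*c) - 2.58*exp(c) + 4.6)^2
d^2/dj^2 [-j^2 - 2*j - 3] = -2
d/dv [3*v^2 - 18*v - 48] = 6*v - 18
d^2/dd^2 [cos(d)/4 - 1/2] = -cos(d)/4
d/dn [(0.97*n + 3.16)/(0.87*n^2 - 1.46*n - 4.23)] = (-0.8439*n^2 - 5.4984*n + 0.5105)/(0.7569*n^4 - 2.5404*n^3 - 5.2286*n^2 + 12.3516*n + 17.8929)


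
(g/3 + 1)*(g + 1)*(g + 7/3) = g^3/3 + 19*g^2/9 + 37*g/9 + 7/3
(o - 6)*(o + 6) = o^2 - 36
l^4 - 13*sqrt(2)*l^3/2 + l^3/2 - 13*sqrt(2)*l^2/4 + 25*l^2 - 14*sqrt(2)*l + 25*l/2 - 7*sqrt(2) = (l + 1/2)*(l - 7*sqrt(2)/2)*(l - 2*sqrt(2))*(l - sqrt(2))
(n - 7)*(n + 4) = n^2 - 3*n - 28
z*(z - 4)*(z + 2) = z^3 - 2*z^2 - 8*z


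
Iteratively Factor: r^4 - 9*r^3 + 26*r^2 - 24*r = (r - 4)*(r^3 - 5*r^2 + 6*r) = (r - 4)*(r - 3)*(r^2 - 2*r) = r*(r - 4)*(r - 3)*(r - 2)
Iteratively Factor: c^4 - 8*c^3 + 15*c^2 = (c - 3)*(c^3 - 5*c^2) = (c - 5)*(c - 3)*(c^2) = c*(c - 5)*(c - 3)*(c)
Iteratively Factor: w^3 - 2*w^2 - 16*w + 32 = (w + 4)*(w^2 - 6*w + 8) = (w - 2)*(w + 4)*(w - 4)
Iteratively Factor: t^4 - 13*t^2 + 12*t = (t + 4)*(t^3 - 4*t^2 + 3*t) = (t - 3)*(t + 4)*(t^2 - t) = t*(t - 3)*(t + 4)*(t - 1)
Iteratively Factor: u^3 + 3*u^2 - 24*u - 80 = (u - 5)*(u^2 + 8*u + 16) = (u - 5)*(u + 4)*(u + 4)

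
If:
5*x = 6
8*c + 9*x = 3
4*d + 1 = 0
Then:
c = -39/40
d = -1/4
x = 6/5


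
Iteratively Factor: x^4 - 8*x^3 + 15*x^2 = (x - 3)*(x^3 - 5*x^2) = x*(x - 3)*(x^2 - 5*x) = x*(x - 5)*(x - 3)*(x)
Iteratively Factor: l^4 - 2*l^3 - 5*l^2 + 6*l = (l + 2)*(l^3 - 4*l^2 + 3*l) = l*(l + 2)*(l^2 - 4*l + 3) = l*(l - 1)*(l + 2)*(l - 3)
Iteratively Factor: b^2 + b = (b)*(b + 1)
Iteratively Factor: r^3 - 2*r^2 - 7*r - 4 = (r + 1)*(r^2 - 3*r - 4) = (r - 4)*(r + 1)*(r + 1)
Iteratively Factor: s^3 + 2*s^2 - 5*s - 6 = (s - 2)*(s^2 + 4*s + 3) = (s - 2)*(s + 1)*(s + 3)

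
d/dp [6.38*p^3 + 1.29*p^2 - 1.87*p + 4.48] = 19.14*p^2 + 2.58*p - 1.87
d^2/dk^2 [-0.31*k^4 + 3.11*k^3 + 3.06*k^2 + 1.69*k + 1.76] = -3.72*k^2 + 18.66*k + 6.12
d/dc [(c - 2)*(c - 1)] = 2*c - 3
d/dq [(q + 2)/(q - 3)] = -5/(q - 3)^2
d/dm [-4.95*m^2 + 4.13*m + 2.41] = 4.13 - 9.9*m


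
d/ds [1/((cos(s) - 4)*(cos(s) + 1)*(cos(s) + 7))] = (-3*sin(s)^2 + 8*cos(s) - 22)*sin(s)/((cos(s) - 4)^2*(cos(s) + 1)^2*(cos(s) + 7)^2)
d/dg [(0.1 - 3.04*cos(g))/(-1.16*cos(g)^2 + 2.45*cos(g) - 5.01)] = (3.5264*cos(g)^2 - 0.232*cos(g) - 14.9854)*sin(g)/(1.3456*cos(g)^4 - 5.684*cos(g)^3 + 17.6257*cos(g)^2 - 24.549*cos(g) + 25.1001)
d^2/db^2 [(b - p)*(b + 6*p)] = 2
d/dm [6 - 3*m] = -3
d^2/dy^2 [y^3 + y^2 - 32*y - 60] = 6*y + 2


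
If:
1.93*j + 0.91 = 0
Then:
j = -0.47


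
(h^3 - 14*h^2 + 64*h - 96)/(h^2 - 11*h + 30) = (h^2 - 8*h + 16)/(h - 5)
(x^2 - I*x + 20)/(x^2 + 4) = (x^2 - I*x + 20)/(x^2 + 4)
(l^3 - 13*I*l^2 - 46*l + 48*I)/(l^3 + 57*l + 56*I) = (l^2 - 5*I*l - 6)/(l^2 + 8*I*l - 7)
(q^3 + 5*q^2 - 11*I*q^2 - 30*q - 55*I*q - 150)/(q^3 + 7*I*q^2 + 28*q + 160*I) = (q^2 + q*(5 - 6*I) - 30*I)/(q^2 + 12*I*q - 32)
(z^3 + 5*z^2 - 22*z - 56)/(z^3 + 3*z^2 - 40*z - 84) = (z - 4)/(z - 6)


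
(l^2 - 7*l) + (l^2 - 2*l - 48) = 2*l^2 - 9*l - 48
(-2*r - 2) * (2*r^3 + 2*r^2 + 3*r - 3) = -4*r^4 - 8*r^3 - 10*r^2 + 6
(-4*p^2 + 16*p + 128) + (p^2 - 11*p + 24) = -3*p^2 + 5*p + 152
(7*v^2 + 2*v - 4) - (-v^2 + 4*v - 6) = 8*v^2 - 2*v + 2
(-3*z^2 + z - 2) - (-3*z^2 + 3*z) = -2*z - 2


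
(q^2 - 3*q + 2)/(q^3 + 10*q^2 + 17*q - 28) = (q - 2)/(q^2 + 11*q + 28)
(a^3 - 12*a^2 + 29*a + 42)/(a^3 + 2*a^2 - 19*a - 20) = (a^2 - 13*a + 42)/(a^2 + a - 20)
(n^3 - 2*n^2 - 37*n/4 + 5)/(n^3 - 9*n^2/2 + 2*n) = (n + 5/2)/n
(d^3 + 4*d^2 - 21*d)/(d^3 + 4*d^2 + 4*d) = (d^2 + 4*d - 21)/(d^2 + 4*d + 4)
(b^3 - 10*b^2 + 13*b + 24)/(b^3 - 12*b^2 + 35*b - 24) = (b + 1)/(b - 1)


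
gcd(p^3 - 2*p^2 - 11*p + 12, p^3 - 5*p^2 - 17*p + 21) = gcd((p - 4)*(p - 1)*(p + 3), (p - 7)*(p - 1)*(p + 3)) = p^2 + 2*p - 3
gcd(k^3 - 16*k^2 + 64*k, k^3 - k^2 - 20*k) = k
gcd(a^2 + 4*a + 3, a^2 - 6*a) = 1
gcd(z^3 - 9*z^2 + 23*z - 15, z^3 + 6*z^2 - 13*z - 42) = z - 3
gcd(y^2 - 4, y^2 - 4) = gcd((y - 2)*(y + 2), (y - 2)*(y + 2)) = y^2 - 4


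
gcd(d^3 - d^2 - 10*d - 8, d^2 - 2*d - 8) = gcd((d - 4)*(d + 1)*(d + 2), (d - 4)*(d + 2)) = d^2 - 2*d - 8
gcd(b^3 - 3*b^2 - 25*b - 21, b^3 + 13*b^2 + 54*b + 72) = b + 3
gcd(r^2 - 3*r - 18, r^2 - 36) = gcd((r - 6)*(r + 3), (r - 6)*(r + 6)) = r - 6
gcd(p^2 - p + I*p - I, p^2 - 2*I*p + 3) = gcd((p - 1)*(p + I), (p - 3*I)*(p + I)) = p + I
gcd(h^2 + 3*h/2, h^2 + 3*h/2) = h^2 + 3*h/2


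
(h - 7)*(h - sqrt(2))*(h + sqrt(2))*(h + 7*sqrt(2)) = h^4 - 7*h^3 + 7*sqrt(2)*h^3 - 49*sqrt(2)*h^2 - 2*h^2 - 14*sqrt(2)*h + 14*h + 98*sqrt(2)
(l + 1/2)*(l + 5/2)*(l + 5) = l^3 + 8*l^2 + 65*l/4 + 25/4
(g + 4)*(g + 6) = g^2 + 10*g + 24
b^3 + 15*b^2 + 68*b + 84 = (b + 2)*(b + 6)*(b + 7)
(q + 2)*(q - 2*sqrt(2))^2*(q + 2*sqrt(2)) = q^4 - 2*sqrt(2)*q^3 + 2*q^3 - 8*q^2 - 4*sqrt(2)*q^2 - 16*q + 16*sqrt(2)*q + 32*sqrt(2)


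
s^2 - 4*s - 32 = (s - 8)*(s + 4)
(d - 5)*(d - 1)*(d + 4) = d^3 - 2*d^2 - 19*d + 20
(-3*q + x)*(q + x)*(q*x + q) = -3*q^3*x - 3*q^3 - 2*q^2*x^2 - 2*q^2*x + q*x^3 + q*x^2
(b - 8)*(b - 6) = b^2 - 14*b + 48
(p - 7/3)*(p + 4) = p^2 + 5*p/3 - 28/3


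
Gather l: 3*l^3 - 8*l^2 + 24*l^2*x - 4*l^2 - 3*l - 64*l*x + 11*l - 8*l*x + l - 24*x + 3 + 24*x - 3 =3*l^3 + l^2*(24*x - 12) + l*(9 - 72*x)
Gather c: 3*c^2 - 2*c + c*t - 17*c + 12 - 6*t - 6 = 3*c^2 + c*(t - 19) - 6*t + 6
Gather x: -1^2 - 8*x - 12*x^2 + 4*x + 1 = -12*x^2 - 4*x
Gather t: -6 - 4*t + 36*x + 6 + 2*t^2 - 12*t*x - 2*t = 2*t^2 + t*(-12*x - 6) + 36*x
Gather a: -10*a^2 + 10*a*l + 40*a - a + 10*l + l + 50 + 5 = -10*a^2 + a*(10*l + 39) + 11*l + 55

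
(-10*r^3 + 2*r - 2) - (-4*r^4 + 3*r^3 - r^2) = 4*r^4 - 13*r^3 + r^2 + 2*r - 2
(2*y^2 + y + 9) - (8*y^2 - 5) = -6*y^2 + y + 14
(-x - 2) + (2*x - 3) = x - 5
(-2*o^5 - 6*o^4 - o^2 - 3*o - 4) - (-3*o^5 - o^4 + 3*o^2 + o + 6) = o^5 - 5*o^4 - 4*o^2 - 4*o - 10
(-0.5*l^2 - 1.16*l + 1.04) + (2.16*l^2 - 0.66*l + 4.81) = 1.66*l^2 - 1.82*l + 5.85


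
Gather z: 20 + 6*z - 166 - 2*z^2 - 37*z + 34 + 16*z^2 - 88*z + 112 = 14*z^2 - 119*z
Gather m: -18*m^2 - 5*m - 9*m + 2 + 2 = -18*m^2 - 14*m + 4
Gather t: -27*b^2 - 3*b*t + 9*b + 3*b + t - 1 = -27*b^2 + 12*b + t*(1 - 3*b) - 1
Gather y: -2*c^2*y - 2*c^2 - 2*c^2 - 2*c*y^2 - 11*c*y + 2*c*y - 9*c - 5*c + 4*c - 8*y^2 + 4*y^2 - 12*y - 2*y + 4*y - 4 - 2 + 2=-4*c^2 - 10*c + y^2*(-2*c - 4) + y*(-2*c^2 - 9*c - 10) - 4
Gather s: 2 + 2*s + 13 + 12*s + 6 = 14*s + 21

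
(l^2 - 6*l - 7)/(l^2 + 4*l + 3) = (l - 7)/(l + 3)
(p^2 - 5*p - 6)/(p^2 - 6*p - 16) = (-p^2 + 5*p + 6)/(-p^2 + 6*p + 16)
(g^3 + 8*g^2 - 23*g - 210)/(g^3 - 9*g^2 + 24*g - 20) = (g^2 + 13*g + 42)/(g^2 - 4*g + 4)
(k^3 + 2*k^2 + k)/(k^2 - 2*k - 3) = k*(k + 1)/(k - 3)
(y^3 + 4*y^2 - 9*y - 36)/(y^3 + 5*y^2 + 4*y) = (y^2 - 9)/(y*(y + 1))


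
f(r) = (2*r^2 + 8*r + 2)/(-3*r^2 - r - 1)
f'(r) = (4*r + 8)/(-3*r^2 - r - 1) + (6*r + 1)*(2*r^2 + 8*r + 2)/(-3*r^2 - r - 1)^2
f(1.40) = -2.07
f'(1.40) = 0.70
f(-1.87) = 0.62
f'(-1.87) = 0.60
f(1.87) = -1.79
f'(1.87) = 0.48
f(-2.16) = 0.46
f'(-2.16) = 0.48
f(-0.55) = 1.32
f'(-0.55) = -2.03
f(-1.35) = 1.01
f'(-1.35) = 0.89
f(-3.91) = -0.03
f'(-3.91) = 0.16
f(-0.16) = -0.84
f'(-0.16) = -7.99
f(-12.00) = -0.46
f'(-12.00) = 0.02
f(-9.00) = -0.39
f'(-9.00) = 0.03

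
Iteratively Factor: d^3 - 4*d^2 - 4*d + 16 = (d + 2)*(d^2 - 6*d + 8) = (d - 4)*(d + 2)*(d - 2)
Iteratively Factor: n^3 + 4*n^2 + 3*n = (n + 1)*(n^2 + 3*n) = (n + 1)*(n + 3)*(n)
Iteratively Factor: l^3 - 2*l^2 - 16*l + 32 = (l - 4)*(l^2 + 2*l - 8) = (l - 4)*(l + 4)*(l - 2)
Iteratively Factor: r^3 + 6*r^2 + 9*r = (r + 3)*(r^2 + 3*r) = (r + 3)^2*(r)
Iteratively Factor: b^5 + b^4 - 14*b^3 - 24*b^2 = (b + 3)*(b^4 - 2*b^3 - 8*b^2) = b*(b + 3)*(b^3 - 2*b^2 - 8*b) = b^2*(b + 3)*(b^2 - 2*b - 8) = b^2*(b + 2)*(b + 3)*(b - 4)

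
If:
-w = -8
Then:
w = 8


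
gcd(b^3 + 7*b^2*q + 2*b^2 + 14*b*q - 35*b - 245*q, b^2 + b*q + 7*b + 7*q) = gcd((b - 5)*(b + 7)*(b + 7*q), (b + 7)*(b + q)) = b + 7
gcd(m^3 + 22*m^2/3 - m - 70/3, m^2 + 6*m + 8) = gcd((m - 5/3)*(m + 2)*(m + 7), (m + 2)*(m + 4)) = m + 2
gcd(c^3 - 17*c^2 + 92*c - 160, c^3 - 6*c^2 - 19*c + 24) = c - 8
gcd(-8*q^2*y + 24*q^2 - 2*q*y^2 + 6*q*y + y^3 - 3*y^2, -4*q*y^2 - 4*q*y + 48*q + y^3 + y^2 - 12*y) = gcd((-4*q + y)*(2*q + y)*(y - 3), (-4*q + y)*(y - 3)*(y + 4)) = -4*q*y + 12*q + y^2 - 3*y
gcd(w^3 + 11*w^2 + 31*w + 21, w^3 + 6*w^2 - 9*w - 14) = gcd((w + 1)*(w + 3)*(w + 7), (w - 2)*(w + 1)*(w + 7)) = w^2 + 8*w + 7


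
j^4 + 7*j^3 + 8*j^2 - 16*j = j*(j - 1)*(j + 4)^2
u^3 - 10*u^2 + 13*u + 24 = (u - 8)*(u - 3)*(u + 1)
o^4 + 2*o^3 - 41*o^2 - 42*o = o*(o - 6)*(o + 1)*(o + 7)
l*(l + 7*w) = l^2 + 7*l*w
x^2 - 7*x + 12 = (x - 4)*(x - 3)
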